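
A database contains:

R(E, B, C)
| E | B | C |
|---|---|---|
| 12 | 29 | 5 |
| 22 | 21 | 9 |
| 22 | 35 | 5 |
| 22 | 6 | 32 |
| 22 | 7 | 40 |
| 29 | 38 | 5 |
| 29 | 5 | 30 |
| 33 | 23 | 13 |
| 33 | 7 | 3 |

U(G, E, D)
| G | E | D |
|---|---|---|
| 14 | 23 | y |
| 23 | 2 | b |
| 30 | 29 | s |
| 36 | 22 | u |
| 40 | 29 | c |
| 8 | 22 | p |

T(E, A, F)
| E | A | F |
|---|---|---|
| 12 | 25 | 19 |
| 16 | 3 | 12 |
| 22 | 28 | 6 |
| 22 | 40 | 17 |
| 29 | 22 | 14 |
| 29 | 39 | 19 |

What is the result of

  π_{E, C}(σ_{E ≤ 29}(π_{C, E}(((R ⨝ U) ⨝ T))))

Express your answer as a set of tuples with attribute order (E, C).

{(22, 32), (22, 40), (22, 5), (22, 9), (29, 30), (29, 5)}

R ⋈ U (natural join on E): {(22, 21, 9, 36, u), (22, 21, 9, 8, p), (22, 35, 5, 36, u), (22, 35, 5, 8, p), (22, 6, 32, 36, u), (22, 6, 32, 8, p), (22, 7, 40, 36, u), (22, 7, 40, 8, p), (29, 38, 5, 30, s), (29, 38, 5, 40, c), (29, 5, 30, 30, s), (29, 5, 30, 40, c)}
(R ⨝ U) ⋈ T (natural join on E): {(22, 21, 9, 36, u, 28, 6), (22, 21, 9, 36, u, 40, 17), (22, 21, 9, 8, p, 28, 6), (22, 21, 9, 8, p, 40, 17), (22, 35, 5, 36, u, 28, 6), (22, 35, 5, 36, u, 40, 17), (22, 35, 5, 8, p, 28, 6), (22, 35, 5, 8, p, 40, 17), (22, 6, 32, 36, u, 28, 6), (22, 6, 32, 36, u, 40, 17), (22, 6, 32, 8, p, 28, 6), (22, 6, 32, 8, p, 40, 17), (22, 7, 40, 36, u, 28, 6), (22, 7, 40, 36, u, 40, 17), (22, 7, 40, 8, p, 28, 6), (22, 7, 40, 8, p, 40, 17), (29, 38, 5, 30, s, 22, 14), (29, 38, 5, 30, s, 39, 19), (29, 38, 5, 40, c, 22, 14), (29, 38, 5, 40, c, 39, 19), (29, 5, 30, 30, s, 22, 14), (29, 5, 30, 30, s, 39, 19), (29, 5, 30, 40, c, 22, 14), (29, 5, 30, 40, c, 39, 19)}
Projecting to C, E (18 duplicate(s) eliminated): {(30, 29), (32, 22), (40, 22), (5, 22), (5, 29), (9, 22)}
Selection E ≤ 29: {(30, 29), (32, 22), (40, 22), (5, 22), (5, 29), (9, 22)}
Projecting to E, C: {(22, 32), (22, 40), (22, 5), (22, 9), (29, 30), (29, 5)}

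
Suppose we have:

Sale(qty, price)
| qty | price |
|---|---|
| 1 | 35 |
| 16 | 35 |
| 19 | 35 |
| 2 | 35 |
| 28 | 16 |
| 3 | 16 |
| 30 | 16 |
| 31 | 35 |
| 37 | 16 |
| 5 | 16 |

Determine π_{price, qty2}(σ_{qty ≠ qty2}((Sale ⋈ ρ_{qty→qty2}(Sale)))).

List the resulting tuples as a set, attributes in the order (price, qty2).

{(16, 28), (16, 3), (16, 30), (16, 37), (16, 5), (35, 1), (35, 16), (35, 19), (35, 2), (35, 31)}

ρ[qty→qty2]: schema becomes (qty2, price); tuples unchanged.
Joining Sale and ρ_{qty→qty2}(Sale) on price yields {(1, 35, 1), (1, 35, 16), (1, 35, 19), (1, 35, 2), (1, 35, 31), (16, 35, 1), (16, 35, 16), (16, 35, 19), (16, 35, 2), (16, 35, 31), (19, 35, 1), (19, 35, 16), (19, 35, 19), (19, 35, 2), (19, 35, 31), (2, 35, 1), (2, 35, 16), (2, 35, 19), (2, 35, 2), (2, 35, 31), (28, 16, 28), (28, 16, 3), (28, 16, 30), (28, 16, 37), (28, 16, 5), (3, 16, 28), (3, 16, 3), (3, 16, 30), (3, 16, 37), (3, 16, 5), (30, 16, 28), (30, 16, 3), (30, 16, 30), (30, 16, 37), (30, 16, 5), (31, 35, 1), (31, 35, 16), (31, 35, 19), (31, 35, 2), (31, 35, 31), (37, 16, 28), (37, 16, 3), (37, 16, 30), (37, 16, 37), (37, 16, 5), (5, 16, 28), (5, 16, 3), (5, 16, 30), (5, 16, 37), (5, 16, 5)}.
Selection qty ≠ qty2: {(1, 35, 16), (1, 35, 19), (1, 35, 2), (1, 35, 31), (16, 35, 1), (16, 35, 19), (16, 35, 2), (16, 35, 31), (19, 35, 1), (19, 35, 16), (19, 35, 2), (19, 35, 31), (2, 35, 1), (2, 35, 16), (2, 35, 19), (2, 35, 31), (28, 16, 3), (28, 16, 30), (28, 16, 37), (28, 16, 5), (3, 16, 28), (3, 16, 30), (3, 16, 37), (3, 16, 5), (30, 16, 28), (30, 16, 3), (30, 16, 37), (30, 16, 5), (31, 35, 1), (31, 35, 16), (31, 35, 19), (31, 35, 2), (37, 16, 28), (37, 16, 3), (37, 16, 30), (37, 16, 5), (5, 16, 28), (5, 16, 3), (5, 16, 30), (5, 16, 37)}
π_{price, qty2} gives {(16, 28), (16, 3), (16, 30), (16, 37), (16, 5), (35, 1), (35, 16), (35, 19), (35, 2), (35, 31)} (30 duplicate(s) eliminated).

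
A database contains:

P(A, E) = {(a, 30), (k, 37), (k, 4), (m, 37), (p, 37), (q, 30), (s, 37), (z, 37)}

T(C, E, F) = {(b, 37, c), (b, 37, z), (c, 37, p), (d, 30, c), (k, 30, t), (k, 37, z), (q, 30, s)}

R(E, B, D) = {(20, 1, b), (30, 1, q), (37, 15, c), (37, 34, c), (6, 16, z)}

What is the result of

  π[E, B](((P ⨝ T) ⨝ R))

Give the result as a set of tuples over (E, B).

{(30, 1), (37, 15), (37, 34)}

Natural join on E: {(a, 30, d, c), (a, 30, k, t), (a, 30, q, s), (k, 37, b, c), (k, 37, b, z), (k, 37, c, p), (k, 37, k, z), (m, 37, b, c), (m, 37, b, z), (m, 37, c, p), (m, 37, k, z), (p, 37, b, c), (p, 37, b, z), (p, 37, c, p), (p, 37, k, z), (q, 30, d, c), (q, 30, k, t), (q, 30, q, s), (s, 37, b, c), (s, 37, b, z), (s, 37, c, p), (s, 37, k, z), (z, 37, b, c), (z, 37, b, z), (z, 37, c, p), (z, 37, k, z)}
Natural join on E: {(a, 30, d, c, 1, q), (a, 30, k, t, 1, q), (a, 30, q, s, 1, q), (k, 37, b, c, 15, c), (k, 37, b, c, 34, c), (k, 37, b, z, 15, c), (k, 37, b, z, 34, c), (k, 37, c, p, 15, c), (k, 37, c, p, 34, c), (k, 37, k, z, 15, c), (k, 37, k, z, 34, c), (m, 37, b, c, 15, c), (m, 37, b, c, 34, c), (m, 37, b, z, 15, c), (m, 37, b, z, 34, c), (m, 37, c, p, 15, c), (m, 37, c, p, 34, c), (m, 37, k, z, 15, c), (m, 37, k, z, 34, c), (p, 37, b, c, 15, c), (p, 37, b, c, 34, c), (p, 37, b, z, 15, c), (p, 37, b, z, 34, c), (p, 37, c, p, 15, c), (p, 37, c, p, 34, c), (p, 37, k, z, 15, c), (p, 37, k, z, 34, c), (q, 30, d, c, 1, q), (q, 30, k, t, 1, q), (q, 30, q, s, 1, q), (s, 37, b, c, 15, c), (s, 37, b, c, 34, c), (s, 37, b, z, 15, c), (s, 37, b, z, 34, c), (s, 37, c, p, 15, c), (s, 37, c, p, 34, c), (s, 37, k, z, 15, c), (s, 37, k, z, 34, c), (z, 37, b, c, 15, c), (z, 37, b, c, 34, c), (z, 37, b, z, 15, c), (z, 37, b, z, 34, c), (z, 37, c, p, 15, c), (z, 37, c, p, 34, c), (z, 37, k, z, 15, c), (z, 37, k, z, 34, c)}
π[E, B]: project onto (E, B) (43 duplicate(s) eliminated) → {(30, 1), (37, 15), (37, 34)}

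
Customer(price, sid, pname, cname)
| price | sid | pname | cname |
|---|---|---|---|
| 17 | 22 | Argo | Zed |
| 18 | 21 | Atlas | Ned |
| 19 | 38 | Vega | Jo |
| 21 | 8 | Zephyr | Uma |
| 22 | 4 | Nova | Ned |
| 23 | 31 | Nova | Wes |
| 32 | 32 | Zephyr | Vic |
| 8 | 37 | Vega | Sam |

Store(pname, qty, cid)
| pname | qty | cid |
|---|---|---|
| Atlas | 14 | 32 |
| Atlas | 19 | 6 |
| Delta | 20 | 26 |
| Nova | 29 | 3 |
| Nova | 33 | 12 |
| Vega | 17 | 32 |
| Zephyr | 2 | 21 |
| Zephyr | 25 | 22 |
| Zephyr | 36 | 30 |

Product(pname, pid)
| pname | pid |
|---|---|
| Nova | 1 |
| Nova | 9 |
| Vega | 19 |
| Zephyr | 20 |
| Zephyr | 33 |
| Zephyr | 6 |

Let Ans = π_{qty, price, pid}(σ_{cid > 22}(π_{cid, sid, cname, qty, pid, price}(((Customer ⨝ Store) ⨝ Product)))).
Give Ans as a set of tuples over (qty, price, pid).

Joining Customer and Store on pname yields {(18, 21, Atlas, Ned, 14, 32), (18, 21, Atlas, Ned, 19, 6), (19, 38, Vega, Jo, 17, 32), (21, 8, Zephyr, Uma, 2, 21), (21, 8, Zephyr, Uma, 25, 22), (21, 8, Zephyr, Uma, 36, 30), (22, 4, Nova, Ned, 29, 3), (22, 4, Nova, Ned, 33, 12), (23, 31, Nova, Wes, 29, 3), (23, 31, Nova, Wes, 33, 12), (32, 32, Zephyr, Vic, 2, 21), (32, 32, Zephyr, Vic, 25, 22), (32, 32, Zephyr, Vic, 36, 30), (8, 37, Vega, Sam, 17, 32)}.
Joining (Customer ⨝ Store) and Product on pname yields {(19, 38, Vega, Jo, 17, 32, 19), (21, 8, Zephyr, Uma, 2, 21, 20), (21, 8, Zephyr, Uma, 2, 21, 33), (21, 8, Zephyr, Uma, 2, 21, 6), (21, 8, Zephyr, Uma, 25, 22, 20), (21, 8, Zephyr, Uma, 25, 22, 33), (21, 8, Zephyr, Uma, 25, 22, 6), (21, 8, Zephyr, Uma, 36, 30, 20), (21, 8, Zephyr, Uma, 36, 30, 33), (21, 8, Zephyr, Uma, 36, 30, 6), (22, 4, Nova, Ned, 29, 3, 1), (22, 4, Nova, Ned, 29, 3, 9), (22, 4, Nova, Ned, 33, 12, 1), (22, 4, Nova, Ned, 33, 12, 9), (23, 31, Nova, Wes, 29, 3, 1), (23, 31, Nova, Wes, 29, 3, 9), (23, 31, Nova, Wes, 33, 12, 1), (23, 31, Nova, Wes, 33, 12, 9), (32, 32, Zephyr, Vic, 2, 21, 20), (32, 32, Zephyr, Vic, 2, 21, 33), (32, 32, Zephyr, Vic, 2, 21, 6), (32, 32, Zephyr, Vic, 25, 22, 20), (32, 32, Zephyr, Vic, 25, 22, 33), (32, 32, Zephyr, Vic, 25, 22, 6), (32, 32, Zephyr, Vic, 36, 30, 20), (32, 32, Zephyr, Vic, 36, 30, 33), (32, 32, Zephyr, Vic, 36, 30, 6), (8, 37, Vega, Sam, 17, 32, 19)}.
π_{cid, sid, cname, qty, pid, price} gives {(12, 31, Wes, 33, 1, 23), (12, 31, Wes, 33, 9, 23), (12, 4, Ned, 33, 1, 22), (12, 4, Ned, 33, 9, 22), (21, 32, Vic, 2, 20, 32), (21, 32, Vic, 2, 33, 32), (21, 32, Vic, 2, 6, 32), (21, 8, Uma, 2, 20, 21), (21, 8, Uma, 2, 33, 21), (21, 8, Uma, 2, 6, 21), (22, 32, Vic, 25, 20, 32), (22, 32, Vic, 25, 33, 32), (22, 32, Vic, 25, 6, 32), (22, 8, Uma, 25, 20, 21), (22, 8, Uma, 25, 33, 21), (22, 8, Uma, 25, 6, 21), (3, 31, Wes, 29, 1, 23), (3, 31, Wes, 29, 9, 23), (3, 4, Ned, 29, 1, 22), (3, 4, Ned, 29, 9, 22), (30, 32, Vic, 36, 20, 32), (30, 32, Vic, 36, 33, 32), (30, 32, Vic, 36, 6, 32), (30, 8, Uma, 36, 20, 21), (30, 8, Uma, 36, 33, 21), (30, 8, Uma, 36, 6, 21), (32, 37, Sam, 17, 19, 8), (32, 38, Jo, 17, 19, 19)}.
Apply σ_{cid > 22}; surviving tuples: {(30, 32, Vic, 36, 20, 32), (30, 32, Vic, 36, 33, 32), (30, 32, Vic, 36, 6, 32), (30, 8, Uma, 36, 20, 21), (30, 8, Uma, 36, 33, 21), (30, 8, Uma, 36, 6, 21), (32, 37, Sam, 17, 19, 8), (32, 38, Jo, 17, 19, 19)}
π_{qty, price, pid} gives {(17, 19, 19), (17, 8, 19), (36, 21, 20), (36, 21, 33), (36, 21, 6), (36, 32, 20), (36, 32, 33), (36, 32, 6)}.

{(17, 19, 19), (17, 8, 19), (36, 21, 20), (36, 21, 33), (36, 21, 6), (36, 32, 20), (36, 32, 33), (36, 32, 6)}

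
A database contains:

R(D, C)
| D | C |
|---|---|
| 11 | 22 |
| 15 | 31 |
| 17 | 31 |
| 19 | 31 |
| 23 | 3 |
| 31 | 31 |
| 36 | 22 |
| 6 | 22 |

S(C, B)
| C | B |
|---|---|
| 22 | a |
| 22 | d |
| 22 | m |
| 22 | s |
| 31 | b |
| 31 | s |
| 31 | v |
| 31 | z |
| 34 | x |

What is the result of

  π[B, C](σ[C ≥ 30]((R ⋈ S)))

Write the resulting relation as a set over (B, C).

Natural join on C: {(11, 22, a), (11, 22, d), (11, 22, m), (11, 22, s), (15, 31, b), (15, 31, s), (15, 31, v), (15, 31, z), (17, 31, b), (17, 31, s), (17, 31, v), (17, 31, z), (19, 31, b), (19, 31, s), (19, 31, v), (19, 31, z), (31, 31, b), (31, 31, s), (31, 31, v), (31, 31, z), (36, 22, a), (36, 22, d), (36, 22, m), (36, 22, s), (6, 22, a), (6, 22, d), (6, 22, m), (6, 22, s)}
σ[C ≥ 30]: keep tuples satisfying C ≥ 30 → {(15, 31, b), (15, 31, s), (15, 31, v), (15, 31, z), (17, 31, b), (17, 31, s), (17, 31, v), (17, 31, z), (19, 31, b), (19, 31, s), (19, 31, v), (19, 31, z), (31, 31, b), (31, 31, s), (31, 31, v), (31, 31, z)}
π[B, C]: project onto (B, C) (12 duplicate(s) eliminated) → {(b, 31), (s, 31), (v, 31), (z, 31)}

{(b, 31), (s, 31), (v, 31), (z, 31)}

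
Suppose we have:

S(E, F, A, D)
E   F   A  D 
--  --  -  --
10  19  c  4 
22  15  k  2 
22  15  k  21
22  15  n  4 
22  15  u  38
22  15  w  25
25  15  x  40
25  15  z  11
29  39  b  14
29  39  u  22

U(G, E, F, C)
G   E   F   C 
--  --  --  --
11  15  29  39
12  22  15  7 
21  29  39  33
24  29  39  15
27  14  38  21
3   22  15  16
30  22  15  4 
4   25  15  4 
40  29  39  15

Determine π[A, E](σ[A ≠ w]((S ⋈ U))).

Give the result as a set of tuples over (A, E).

{(b, 29), (k, 22), (n, 22), (u, 22), (u, 29), (x, 25), (z, 25)}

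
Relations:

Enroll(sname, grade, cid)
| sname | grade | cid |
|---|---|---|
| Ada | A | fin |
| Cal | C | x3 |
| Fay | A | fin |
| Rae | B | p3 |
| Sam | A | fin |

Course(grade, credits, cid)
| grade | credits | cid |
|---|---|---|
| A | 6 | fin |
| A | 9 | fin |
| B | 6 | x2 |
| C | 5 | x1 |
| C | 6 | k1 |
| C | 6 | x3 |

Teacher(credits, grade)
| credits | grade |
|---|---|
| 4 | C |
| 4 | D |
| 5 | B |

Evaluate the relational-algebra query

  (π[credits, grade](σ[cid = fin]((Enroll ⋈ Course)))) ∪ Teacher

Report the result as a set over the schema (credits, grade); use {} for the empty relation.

Enroll ⋈ Course (natural join on grade, cid): {(Ada, A, fin, 6), (Ada, A, fin, 9), (Cal, C, x3, 6), (Fay, A, fin, 6), (Fay, A, fin, 9), (Sam, A, fin, 6), (Sam, A, fin, 9)}
Filtering on cid = fin leaves {(Ada, A, fin, 6), (Ada, A, fin, 9), (Fay, A, fin, 6), (Fay, A, fin, 9), (Sam, A, fin, 6), (Sam, A, fin, 9)}.
π[credits, grade]: project onto (credits, grade) (4 duplicate(s) eliminated) → {(6, A), (9, A)}
Union: {(6, A), (9, A)} with {(4, C), (4, D), (5, B)} → {(4, C), (4, D), (5, B), (6, A), (9, A)}

{(4, C), (4, D), (5, B), (6, A), (9, A)}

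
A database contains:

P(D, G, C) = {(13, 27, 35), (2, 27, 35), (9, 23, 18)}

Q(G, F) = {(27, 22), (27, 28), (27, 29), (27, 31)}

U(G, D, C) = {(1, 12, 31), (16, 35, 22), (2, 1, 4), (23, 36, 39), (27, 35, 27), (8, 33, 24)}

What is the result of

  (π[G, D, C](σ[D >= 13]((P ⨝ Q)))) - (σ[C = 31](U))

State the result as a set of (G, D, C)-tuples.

P ⋈ Q (natural join on G): {(13, 27, 35, 22), (13, 27, 35, 28), (13, 27, 35, 29), (13, 27, 35, 31), (2, 27, 35, 22), (2, 27, 35, 28), (2, 27, 35, 29), (2, 27, 35, 31)}
Selection D >= 13: {(13, 27, 35, 22), (13, 27, 35, 28), (13, 27, 35, 29), (13, 27, 35, 31)}
π_{G, D, C} gives {(27, 13, 35)} (3 duplicate(s) eliminated).
Selection C = 31: {(1, 12, 31)}
Taking the difference: {(27, 13, 35)}

{(27, 13, 35)}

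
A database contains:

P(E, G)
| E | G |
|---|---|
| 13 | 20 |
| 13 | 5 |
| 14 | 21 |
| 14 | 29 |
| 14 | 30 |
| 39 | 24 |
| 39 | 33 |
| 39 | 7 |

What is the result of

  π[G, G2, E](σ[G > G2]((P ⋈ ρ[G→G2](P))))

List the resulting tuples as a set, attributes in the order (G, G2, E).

ρ[G→G2]: schema becomes (E, G2); tuples unchanged.
Joining P and ρ[G→G2](P) on E yields {(13, 20, 20), (13, 20, 5), (13, 5, 20), (13, 5, 5), (14, 21, 21), (14, 21, 29), (14, 21, 30), (14, 29, 21), (14, 29, 29), (14, 29, 30), (14, 30, 21), (14, 30, 29), (14, 30, 30), (39, 24, 24), (39, 24, 33), (39, 24, 7), (39, 33, 24), (39, 33, 33), (39, 33, 7), (39, 7, 24), (39, 7, 33), (39, 7, 7)}.
Selection G > G2: {(13, 20, 5), (14, 29, 21), (14, 30, 21), (14, 30, 29), (39, 24, 7), (39, 33, 24), (39, 33, 7)}
π[G, G2, E]: project onto (G, G2, E) → {(20, 5, 13), (24, 7, 39), (29, 21, 14), (30, 21, 14), (30, 29, 14), (33, 24, 39), (33, 7, 39)}

{(20, 5, 13), (24, 7, 39), (29, 21, 14), (30, 21, 14), (30, 29, 14), (33, 24, 39), (33, 7, 39)}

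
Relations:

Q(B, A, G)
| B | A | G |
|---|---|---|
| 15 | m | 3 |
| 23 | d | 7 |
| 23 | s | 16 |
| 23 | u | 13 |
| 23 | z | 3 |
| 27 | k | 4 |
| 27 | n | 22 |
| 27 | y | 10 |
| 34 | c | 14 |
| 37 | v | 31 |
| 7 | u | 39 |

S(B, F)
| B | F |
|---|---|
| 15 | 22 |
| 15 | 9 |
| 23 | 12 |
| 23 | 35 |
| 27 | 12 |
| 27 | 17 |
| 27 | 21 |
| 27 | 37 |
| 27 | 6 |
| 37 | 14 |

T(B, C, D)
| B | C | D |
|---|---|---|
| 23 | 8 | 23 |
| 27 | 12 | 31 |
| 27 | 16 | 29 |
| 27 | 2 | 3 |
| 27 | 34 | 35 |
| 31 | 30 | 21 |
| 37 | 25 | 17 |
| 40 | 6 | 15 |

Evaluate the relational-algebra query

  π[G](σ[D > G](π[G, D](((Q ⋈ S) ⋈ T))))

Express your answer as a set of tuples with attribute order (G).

Q ⋈ S (natural join on B): {(15, m, 3, 22), (15, m, 3, 9), (23, d, 7, 12), (23, d, 7, 35), (23, s, 16, 12), (23, s, 16, 35), (23, u, 13, 12), (23, u, 13, 35), (23, z, 3, 12), (23, z, 3, 35), (27, k, 4, 12), (27, k, 4, 17), (27, k, 4, 21), (27, k, 4, 37), (27, k, 4, 6), (27, n, 22, 12), (27, n, 22, 17), (27, n, 22, 21), (27, n, 22, 37), (27, n, 22, 6), (27, y, 10, 12), (27, y, 10, 17), (27, y, 10, 21), (27, y, 10, 37), (27, y, 10, 6), (37, v, 31, 14)}
(Q ⋈ S) ⋈ T (natural join on B): {(23, d, 7, 12, 8, 23), (23, d, 7, 35, 8, 23), (23, s, 16, 12, 8, 23), (23, s, 16, 35, 8, 23), (23, u, 13, 12, 8, 23), (23, u, 13, 35, 8, 23), (23, z, 3, 12, 8, 23), (23, z, 3, 35, 8, 23), (27, k, 4, 12, 12, 31), (27, k, 4, 12, 16, 29), (27, k, 4, 12, 2, 3), (27, k, 4, 12, 34, 35), (27, k, 4, 17, 12, 31), (27, k, 4, 17, 16, 29), (27, k, 4, 17, 2, 3), (27, k, 4, 17, 34, 35), (27, k, 4, 21, 12, 31), (27, k, 4, 21, 16, 29), (27, k, 4, 21, 2, 3), (27, k, 4, 21, 34, 35), (27, k, 4, 37, 12, 31), (27, k, 4, 37, 16, 29), (27, k, 4, 37, 2, 3), (27, k, 4, 37, 34, 35), (27, k, 4, 6, 12, 31), (27, k, 4, 6, 16, 29), (27, k, 4, 6, 2, 3), (27, k, 4, 6, 34, 35), (27, n, 22, 12, 12, 31), (27, n, 22, 12, 16, 29), (27, n, 22, 12, 2, 3), (27, n, 22, 12, 34, 35), (27, n, 22, 17, 12, 31), (27, n, 22, 17, 16, 29), (27, n, 22, 17, 2, 3), (27, n, 22, 17, 34, 35), (27, n, 22, 21, 12, 31), (27, n, 22, 21, 16, 29), (27, n, 22, 21, 2, 3), (27, n, 22, 21, 34, 35), (27, n, 22, 37, 12, 31), (27, n, 22, 37, 16, 29), (27, n, 22, 37, 2, 3), (27, n, 22, 37, 34, 35), (27, n, 22, 6, 12, 31), (27, n, 22, 6, 16, 29), (27, n, 22, 6, 2, 3), (27, n, 22, 6, 34, 35), (27, y, 10, 12, 12, 31), (27, y, 10, 12, 16, 29), (27, y, 10, 12, 2, 3), (27, y, 10, 12, 34, 35), (27, y, 10, 17, 12, 31), (27, y, 10, 17, 16, 29), (27, y, 10, 17, 2, 3), (27, y, 10, 17, 34, 35), (27, y, 10, 21, 12, 31), (27, y, 10, 21, 16, 29), (27, y, 10, 21, 2, 3), (27, y, 10, 21, 34, 35), (27, y, 10, 37, 12, 31), (27, y, 10, 37, 16, 29), (27, y, 10, 37, 2, 3), (27, y, 10, 37, 34, 35), (27, y, 10, 6, 12, 31), (27, y, 10, 6, 16, 29), (27, y, 10, 6, 2, 3), (27, y, 10, 6, 34, 35), (37, v, 31, 14, 25, 17)}
π_{G, D} gives {(10, 29), (10, 3), (10, 31), (10, 35), (13, 23), (16, 23), (22, 29), (22, 3), (22, 31), (22, 35), (3, 23), (31, 17), (4, 29), (4, 3), (4, 31), (4, 35), (7, 23)} (52 duplicate(s) eliminated).
Apply σ_{D > G}; surviving tuples: {(10, 29), (10, 31), (10, 35), (13, 23), (16, 23), (22, 29), (22, 31), (22, 35), (3, 23), (4, 29), (4, 31), (4, 35), (7, 23)}
π_{G} gives {10, 13, 16, 22, 3, 4, 7} (6 duplicate(s) eliminated).

{10, 13, 16, 22, 3, 4, 7}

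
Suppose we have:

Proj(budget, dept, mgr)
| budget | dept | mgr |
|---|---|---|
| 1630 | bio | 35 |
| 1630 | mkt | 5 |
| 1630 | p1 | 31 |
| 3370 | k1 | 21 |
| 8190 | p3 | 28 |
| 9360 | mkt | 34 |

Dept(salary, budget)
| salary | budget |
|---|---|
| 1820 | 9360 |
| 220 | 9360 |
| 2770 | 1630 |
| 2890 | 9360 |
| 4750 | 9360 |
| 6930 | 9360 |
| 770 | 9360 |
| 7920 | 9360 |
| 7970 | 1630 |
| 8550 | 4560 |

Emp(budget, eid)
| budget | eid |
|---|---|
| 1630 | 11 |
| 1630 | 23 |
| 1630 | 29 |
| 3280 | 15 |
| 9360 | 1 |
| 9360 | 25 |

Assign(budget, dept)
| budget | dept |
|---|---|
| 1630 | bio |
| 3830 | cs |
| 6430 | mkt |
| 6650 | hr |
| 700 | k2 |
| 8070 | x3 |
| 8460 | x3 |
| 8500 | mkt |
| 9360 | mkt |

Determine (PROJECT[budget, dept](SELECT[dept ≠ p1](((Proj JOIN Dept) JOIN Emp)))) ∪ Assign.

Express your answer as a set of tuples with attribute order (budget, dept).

Joining Proj and Dept on budget yields {(1630, bio, 35, 2770), (1630, bio, 35, 7970), (1630, mkt, 5, 2770), (1630, mkt, 5, 7970), (1630, p1, 31, 2770), (1630, p1, 31, 7970), (9360, mkt, 34, 1820), (9360, mkt, 34, 220), (9360, mkt, 34, 2890), (9360, mkt, 34, 4750), (9360, mkt, 34, 6930), (9360, mkt, 34, 770), (9360, mkt, 34, 7920)}.
Joining (Proj JOIN Dept) and Emp on budget yields {(1630, bio, 35, 2770, 11), (1630, bio, 35, 2770, 23), (1630, bio, 35, 2770, 29), (1630, bio, 35, 7970, 11), (1630, bio, 35, 7970, 23), (1630, bio, 35, 7970, 29), (1630, mkt, 5, 2770, 11), (1630, mkt, 5, 2770, 23), (1630, mkt, 5, 2770, 29), (1630, mkt, 5, 7970, 11), (1630, mkt, 5, 7970, 23), (1630, mkt, 5, 7970, 29), (1630, p1, 31, 2770, 11), (1630, p1, 31, 2770, 23), (1630, p1, 31, 2770, 29), (1630, p1, 31, 7970, 11), (1630, p1, 31, 7970, 23), (1630, p1, 31, 7970, 29), (9360, mkt, 34, 1820, 1), (9360, mkt, 34, 1820, 25), (9360, mkt, 34, 220, 1), (9360, mkt, 34, 220, 25), (9360, mkt, 34, 2890, 1), (9360, mkt, 34, 2890, 25), (9360, mkt, 34, 4750, 1), (9360, mkt, 34, 4750, 25), (9360, mkt, 34, 6930, 1), (9360, mkt, 34, 6930, 25), (9360, mkt, 34, 770, 1), (9360, mkt, 34, 770, 25), (9360, mkt, 34, 7920, 1), (9360, mkt, 34, 7920, 25)}.
Apply σ_{dept ≠ p1}; surviving tuples: {(1630, bio, 35, 2770, 11), (1630, bio, 35, 2770, 23), (1630, bio, 35, 2770, 29), (1630, bio, 35, 7970, 11), (1630, bio, 35, 7970, 23), (1630, bio, 35, 7970, 29), (1630, mkt, 5, 2770, 11), (1630, mkt, 5, 2770, 23), (1630, mkt, 5, 2770, 29), (1630, mkt, 5, 7970, 11), (1630, mkt, 5, 7970, 23), (1630, mkt, 5, 7970, 29), (9360, mkt, 34, 1820, 1), (9360, mkt, 34, 1820, 25), (9360, mkt, 34, 220, 1), (9360, mkt, 34, 220, 25), (9360, mkt, 34, 2890, 1), (9360, mkt, 34, 2890, 25), (9360, mkt, 34, 4750, 1), (9360, mkt, 34, 4750, 25), (9360, mkt, 34, 6930, 1), (9360, mkt, 34, 6930, 25), (9360, mkt, 34, 770, 1), (9360, mkt, 34, 770, 25), (9360, mkt, 34, 7920, 1), (9360, mkt, 34, 7920, 25)}
π_{budget, dept} gives {(1630, bio), (1630, mkt), (9360, mkt)} (23 duplicate(s) eliminated).
Set union of the two operands is {(1630, bio), (1630, mkt), (3830, cs), (6430, mkt), (6650, hr), (700, k2), (8070, x3), (8460, x3), (8500, mkt), (9360, mkt)}.

{(1630, bio), (1630, mkt), (3830, cs), (6430, mkt), (6650, hr), (700, k2), (8070, x3), (8460, x3), (8500, mkt), (9360, mkt)}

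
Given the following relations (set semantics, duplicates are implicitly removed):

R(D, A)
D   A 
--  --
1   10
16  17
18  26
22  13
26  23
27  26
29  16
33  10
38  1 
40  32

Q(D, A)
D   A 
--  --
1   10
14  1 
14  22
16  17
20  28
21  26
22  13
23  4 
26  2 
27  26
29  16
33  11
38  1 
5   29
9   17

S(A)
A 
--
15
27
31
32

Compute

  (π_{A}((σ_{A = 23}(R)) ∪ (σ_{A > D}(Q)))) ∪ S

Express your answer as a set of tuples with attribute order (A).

σ[A = 23]: keep tuples satisfying A = 23 → {(26, 23)}
σ[A > D]: keep tuples satisfying A > D → {(1, 10), (14, 22), (16, 17), (20, 28), (21, 26), (5, 29), (9, 17)}
Union: {(26, 23)} with {(1, 10), (14, 22), (16, 17), (20, 28), (21, 26), (5, 29), (9, 17)} → {(1, 10), (14, 22), (16, 17), (20, 28), (21, 26), (26, 23), (5, 29), (9, 17)}
Projecting to A (1 duplicate(s) eliminated): {10, 17, 22, 23, 26, 28, 29}
Union: {10, 17, 22, 23, 26, 28, 29} with {15, 27, 31, 32} → {10, 15, 17, 22, 23, 26, 27, 28, 29, 31, 32}

{10, 15, 17, 22, 23, 26, 27, 28, 29, 31, 32}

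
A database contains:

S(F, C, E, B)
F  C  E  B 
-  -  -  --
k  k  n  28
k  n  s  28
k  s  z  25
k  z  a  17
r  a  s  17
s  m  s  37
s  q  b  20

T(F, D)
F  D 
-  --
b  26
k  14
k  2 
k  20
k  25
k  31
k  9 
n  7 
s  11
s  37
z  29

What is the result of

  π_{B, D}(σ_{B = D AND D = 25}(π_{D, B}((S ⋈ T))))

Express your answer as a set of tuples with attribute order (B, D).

{(25, 25)}

Natural join on F: {(k, k, n, 28, 14), (k, k, n, 28, 2), (k, k, n, 28, 20), (k, k, n, 28, 25), (k, k, n, 28, 31), (k, k, n, 28, 9), (k, n, s, 28, 14), (k, n, s, 28, 2), (k, n, s, 28, 20), (k, n, s, 28, 25), (k, n, s, 28, 31), (k, n, s, 28, 9), (k, s, z, 25, 14), (k, s, z, 25, 2), (k, s, z, 25, 20), (k, s, z, 25, 25), (k, s, z, 25, 31), (k, s, z, 25, 9), (k, z, a, 17, 14), (k, z, a, 17, 2), (k, z, a, 17, 20), (k, z, a, 17, 25), (k, z, a, 17, 31), (k, z, a, 17, 9), (s, m, s, 37, 11), (s, m, s, 37, 37), (s, q, b, 20, 11), (s, q, b, 20, 37)}
Projecting to D, B (6 duplicate(s) eliminated): {(11, 20), (11, 37), (14, 17), (14, 25), (14, 28), (2, 17), (2, 25), (2, 28), (20, 17), (20, 25), (20, 28), (25, 17), (25, 25), (25, 28), (31, 17), (31, 25), (31, 28), (37, 20), (37, 37), (9, 17), (9, 25), (9, 28)}
Selection B = D AND D = 25: {(25, 25)}
Projecting to B, D: {(25, 25)}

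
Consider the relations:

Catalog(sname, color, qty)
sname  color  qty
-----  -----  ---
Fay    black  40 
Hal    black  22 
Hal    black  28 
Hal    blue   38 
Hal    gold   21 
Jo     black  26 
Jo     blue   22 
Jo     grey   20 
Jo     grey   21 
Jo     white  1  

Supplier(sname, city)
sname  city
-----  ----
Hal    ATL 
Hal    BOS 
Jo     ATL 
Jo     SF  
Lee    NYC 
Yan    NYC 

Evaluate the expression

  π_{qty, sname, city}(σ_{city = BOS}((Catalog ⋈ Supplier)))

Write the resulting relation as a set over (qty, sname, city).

Joining Catalog and Supplier on sname yields {(Hal, black, 22, ATL), (Hal, black, 22, BOS), (Hal, black, 28, ATL), (Hal, black, 28, BOS), (Hal, blue, 38, ATL), (Hal, blue, 38, BOS), (Hal, gold, 21, ATL), (Hal, gold, 21, BOS), (Jo, black, 26, ATL), (Jo, black, 26, SF), (Jo, blue, 22, ATL), (Jo, blue, 22, SF), (Jo, grey, 20, ATL), (Jo, grey, 20, SF), (Jo, grey, 21, ATL), (Jo, grey, 21, SF), (Jo, white, 1, ATL), (Jo, white, 1, SF)}.
σ[city = BOS]: keep tuples satisfying city = BOS → {(Hal, black, 22, BOS), (Hal, black, 28, BOS), (Hal, blue, 38, BOS), (Hal, gold, 21, BOS)}
π[qty, sname, city]: project onto (qty, sname, city) → {(21, Hal, BOS), (22, Hal, BOS), (28, Hal, BOS), (38, Hal, BOS)}

{(21, Hal, BOS), (22, Hal, BOS), (28, Hal, BOS), (38, Hal, BOS)}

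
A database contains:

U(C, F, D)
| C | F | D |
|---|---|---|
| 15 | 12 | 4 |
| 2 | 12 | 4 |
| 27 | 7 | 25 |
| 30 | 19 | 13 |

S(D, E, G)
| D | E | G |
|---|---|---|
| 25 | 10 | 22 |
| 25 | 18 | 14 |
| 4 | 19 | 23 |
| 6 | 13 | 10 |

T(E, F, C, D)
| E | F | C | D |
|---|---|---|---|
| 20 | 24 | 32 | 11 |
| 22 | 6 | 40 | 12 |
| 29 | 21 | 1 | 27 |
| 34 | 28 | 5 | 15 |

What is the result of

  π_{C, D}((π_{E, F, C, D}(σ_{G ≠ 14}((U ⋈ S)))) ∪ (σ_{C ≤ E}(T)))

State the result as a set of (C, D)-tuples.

Joining U and S on D yields {(15, 12, 4, 19, 23), (2, 12, 4, 19, 23), (27, 7, 25, 10, 22), (27, 7, 25, 18, 14)}.
σ[G ≠ 14]: keep tuples satisfying G ≠ 14 → {(15, 12, 4, 19, 23), (2, 12, 4, 19, 23), (27, 7, 25, 10, 22)}
Projecting to E, F, C, D: {(10, 7, 27, 25), (19, 12, 15, 4), (19, 12, 2, 4)}
σ[C ≤ E]: keep tuples satisfying C ≤ E → {(29, 21, 1, 27), (34, 28, 5, 15)}
Union: {(10, 7, 27, 25), (19, 12, 15, 4), (19, 12, 2, 4)} with {(29, 21, 1, 27), (34, 28, 5, 15)} → {(10, 7, 27, 25), (19, 12, 15, 4), (19, 12, 2, 4), (29, 21, 1, 27), (34, 28, 5, 15)}
Projecting to C, D: {(1, 27), (15, 4), (2, 4), (27, 25), (5, 15)}

{(1, 27), (15, 4), (2, 4), (27, 25), (5, 15)}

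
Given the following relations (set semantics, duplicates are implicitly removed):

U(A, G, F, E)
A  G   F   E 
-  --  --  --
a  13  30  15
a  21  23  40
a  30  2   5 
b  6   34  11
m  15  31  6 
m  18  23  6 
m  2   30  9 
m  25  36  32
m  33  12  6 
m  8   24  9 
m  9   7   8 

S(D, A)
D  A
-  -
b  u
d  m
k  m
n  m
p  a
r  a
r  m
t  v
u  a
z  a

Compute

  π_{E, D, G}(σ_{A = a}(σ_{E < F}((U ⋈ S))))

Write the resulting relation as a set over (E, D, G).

U ⋈ S (natural join on A): {(a, 13, 30, 15, p), (a, 13, 30, 15, r), (a, 13, 30, 15, u), (a, 13, 30, 15, z), (a, 21, 23, 40, p), (a, 21, 23, 40, r), (a, 21, 23, 40, u), (a, 21, 23, 40, z), (a, 30, 2, 5, p), (a, 30, 2, 5, r), (a, 30, 2, 5, u), (a, 30, 2, 5, z), (m, 15, 31, 6, d), (m, 15, 31, 6, k), (m, 15, 31, 6, n), (m, 15, 31, 6, r), (m, 18, 23, 6, d), (m, 18, 23, 6, k), (m, 18, 23, 6, n), (m, 18, 23, 6, r), (m, 2, 30, 9, d), (m, 2, 30, 9, k), (m, 2, 30, 9, n), (m, 2, 30, 9, r), (m, 25, 36, 32, d), (m, 25, 36, 32, k), (m, 25, 36, 32, n), (m, 25, 36, 32, r), (m, 33, 12, 6, d), (m, 33, 12, 6, k), (m, 33, 12, 6, n), (m, 33, 12, 6, r), (m, 8, 24, 9, d), (m, 8, 24, 9, k), (m, 8, 24, 9, n), (m, 8, 24, 9, r), (m, 9, 7, 8, d), (m, 9, 7, 8, k), (m, 9, 7, 8, n), (m, 9, 7, 8, r)}
Selection E < F: {(a, 13, 30, 15, p), (a, 13, 30, 15, r), (a, 13, 30, 15, u), (a, 13, 30, 15, z), (m, 15, 31, 6, d), (m, 15, 31, 6, k), (m, 15, 31, 6, n), (m, 15, 31, 6, r), (m, 18, 23, 6, d), (m, 18, 23, 6, k), (m, 18, 23, 6, n), (m, 18, 23, 6, r), (m, 2, 30, 9, d), (m, 2, 30, 9, k), (m, 2, 30, 9, n), (m, 2, 30, 9, r), (m, 25, 36, 32, d), (m, 25, 36, 32, k), (m, 25, 36, 32, n), (m, 25, 36, 32, r), (m, 33, 12, 6, d), (m, 33, 12, 6, k), (m, 33, 12, 6, n), (m, 33, 12, 6, r), (m, 8, 24, 9, d), (m, 8, 24, 9, k), (m, 8, 24, 9, n), (m, 8, 24, 9, r)}
Selection A = a: {(a, 13, 30, 15, p), (a, 13, 30, 15, r), (a, 13, 30, 15, u), (a, 13, 30, 15, z)}
Projecting to E, D, G: {(15, p, 13), (15, r, 13), (15, u, 13), (15, z, 13)}

{(15, p, 13), (15, r, 13), (15, u, 13), (15, z, 13)}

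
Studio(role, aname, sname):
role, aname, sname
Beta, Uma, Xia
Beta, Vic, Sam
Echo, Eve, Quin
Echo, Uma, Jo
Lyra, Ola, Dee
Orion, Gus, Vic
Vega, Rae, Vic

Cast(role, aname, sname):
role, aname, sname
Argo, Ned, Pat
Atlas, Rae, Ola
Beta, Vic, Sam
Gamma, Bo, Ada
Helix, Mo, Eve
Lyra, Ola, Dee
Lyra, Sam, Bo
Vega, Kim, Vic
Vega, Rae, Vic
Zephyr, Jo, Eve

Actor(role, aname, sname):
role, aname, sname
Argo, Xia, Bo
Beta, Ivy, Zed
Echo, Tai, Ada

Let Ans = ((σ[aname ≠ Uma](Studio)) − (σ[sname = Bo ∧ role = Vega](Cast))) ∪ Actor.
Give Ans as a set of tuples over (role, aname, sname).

{(Argo, Xia, Bo), (Beta, Ivy, Zed), (Beta, Vic, Sam), (Echo, Eve, Quin), (Echo, Tai, Ada), (Lyra, Ola, Dee), (Orion, Gus, Vic), (Vega, Rae, Vic)}

Apply σ_{aname ≠ Uma}; surviving tuples: {(Beta, Vic, Sam), (Echo, Eve, Quin), (Lyra, Ola, Dee), (Orion, Gus, Vic), (Vega, Rae, Vic)}
Apply σ_{sname = Bo ∧ role = Vega}; surviving tuples: {}
Difference: {(Beta, Vic, Sam), (Echo, Eve, Quin), (Lyra, Ola, Dee), (Orion, Gus, Vic), (Vega, Rae, Vic)} with {} → {(Beta, Vic, Sam), (Echo, Eve, Quin), (Lyra, Ola, Dee), (Orion, Gus, Vic), (Vega, Rae, Vic)}
Union: {(Beta, Vic, Sam), (Echo, Eve, Quin), (Lyra, Ola, Dee), (Orion, Gus, Vic), (Vega, Rae, Vic)} with {(Argo, Xia, Bo), (Beta, Ivy, Zed), (Echo, Tai, Ada)} → {(Argo, Xia, Bo), (Beta, Ivy, Zed), (Beta, Vic, Sam), (Echo, Eve, Quin), (Echo, Tai, Ada), (Lyra, Ola, Dee), (Orion, Gus, Vic), (Vega, Rae, Vic)}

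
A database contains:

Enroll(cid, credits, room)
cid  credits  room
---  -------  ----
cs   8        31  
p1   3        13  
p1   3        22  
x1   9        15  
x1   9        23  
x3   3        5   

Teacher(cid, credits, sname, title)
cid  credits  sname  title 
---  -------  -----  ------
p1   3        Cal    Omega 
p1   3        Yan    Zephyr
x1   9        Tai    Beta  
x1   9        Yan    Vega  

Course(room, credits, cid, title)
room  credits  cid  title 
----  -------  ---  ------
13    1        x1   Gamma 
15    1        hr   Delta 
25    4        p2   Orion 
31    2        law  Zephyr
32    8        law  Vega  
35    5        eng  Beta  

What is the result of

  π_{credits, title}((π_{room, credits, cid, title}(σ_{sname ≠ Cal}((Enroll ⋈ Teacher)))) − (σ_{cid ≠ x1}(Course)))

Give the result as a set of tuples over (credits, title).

Joining Enroll and Teacher on cid, credits yields {(p1, 3, 13, Cal, Omega), (p1, 3, 13, Yan, Zephyr), (p1, 3, 22, Cal, Omega), (p1, 3, 22, Yan, Zephyr), (x1, 9, 15, Tai, Beta), (x1, 9, 15, Yan, Vega), (x1, 9, 23, Tai, Beta), (x1, 9, 23, Yan, Vega)}.
Apply σ_{sname ≠ Cal}; surviving tuples: {(p1, 3, 13, Yan, Zephyr), (p1, 3, 22, Yan, Zephyr), (x1, 9, 15, Tai, Beta), (x1, 9, 15, Yan, Vega), (x1, 9, 23, Tai, Beta), (x1, 9, 23, Yan, Vega)}
π[room, credits, cid, title]: project onto (room, credits, cid, title) → {(13, 3, p1, Zephyr), (15, 9, x1, Beta), (15, 9, x1, Vega), (22, 3, p1, Zephyr), (23, 9, x1, Beta), (23, 9, x1, Vega)}
Apply σ_{cid ≠ x1}; surviving tuples: {(15, 1, hr, Delta), (25, 4, p2, Orion), (31, 2, law, Zephyr), (32, 8, law, Vega), (35, 5, eng, Beta)}
Set difference of the two operands is {(13, 3, p1, Zephyr), (15, 9, x1, Beta), (15, 9, x1, Vega), (22, 3, p1, Zephyr), (23, 9, x1, Beta), (23, 9, x1, Vega)}.
π[credits, title]: project onto (credits, title) (3 duplicate(s) eliminated) → {(3, Zephyr), (9, Beta), (9, Vega)}

{(3, Zephyr), (9, Beta), (9, Vega)}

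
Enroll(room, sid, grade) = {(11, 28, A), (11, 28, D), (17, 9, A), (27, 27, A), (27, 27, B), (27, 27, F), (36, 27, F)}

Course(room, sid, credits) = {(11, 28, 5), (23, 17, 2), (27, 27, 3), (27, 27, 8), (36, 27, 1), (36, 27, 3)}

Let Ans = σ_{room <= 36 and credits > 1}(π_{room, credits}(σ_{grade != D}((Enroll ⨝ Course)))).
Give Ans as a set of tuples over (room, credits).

{(11, 5), (27, 3), (27, 8), (36, 3)}

Natural join on room, sid: {(11, 28, A, 5), (11, 28, D, 5), (27, 27, A, 3), (27, 27, A, 8), (27, 27, B, 3), (27, 27, B, 8), (27, 27, F, 3), (27, 27, F, 8), (36, 27, F, 1), (36, 27, F, 3)}
σ[grade != D]: keep tuples satisfying grade != D → {(11, 28, A, 5), (27, 27, A, 3), (27, 27, A, 8), (27, 27, B, 3), (27, 27, B, 8), (27, 27, F, 3), (27, 27, F, 8), (36, 27, F, 1), (36, 27, F, 3)}
Keep only column(s) room, credits (4 duplicate(s) eliminated): {(11, 5), (27, 3), (27, 8), (36, 1), (36, 3)}
σ[room <= 36 and credits > 1]: keep tuples satisfying room <= 36 and credits > 1 → {(11, 5), (27, 3), (27, 8), (36, 3)}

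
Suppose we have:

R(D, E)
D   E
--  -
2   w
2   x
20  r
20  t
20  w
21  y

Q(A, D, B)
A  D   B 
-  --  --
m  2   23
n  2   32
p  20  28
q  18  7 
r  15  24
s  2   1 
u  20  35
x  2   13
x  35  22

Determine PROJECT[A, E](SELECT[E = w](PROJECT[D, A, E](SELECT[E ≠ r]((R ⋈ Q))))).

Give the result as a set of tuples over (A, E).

Natural join on D: {(2, w, m, 23), (2, w, n, 32), (2, w, s, 1), (2, w, x, 13), (2, x, m, 23), (2, x, n, 32), (2, x, s, 1), (2, x, x, 13), (20, r, p, 28), (20, r, u, 35), (20, t, p, 28), (20, t, u, 35), (20, w, p, 28), (20, w, u, 35)}
Apply σ_{E ≠ r}; surviving tuples: {(2, w, m, 23), (2, w, n, 32), (2, w, s, 1), (2, w, x, 13), (2, x, m, 23), (2, x, n, 32), (2, x, s, 1), (2, x, x, 13), (20, t, p, 28), (20, t, u, 35), (20, w, p, 28), (20, w, u, 35)}
π_{D, A, E} gives {(2, m, w), (2, m, x), (2, n, w), (2, n, x), (2, s, w), (2, s, x), (2, x, w), (2, x, x), (20, p, t), (20, p, w), (20, u, t), (20, u, w)}.
Apply σ_{E = w}; surviving tuples: {(2, m, w), (2, n, w), (2, s, w), (2, x, w), (20, p, w), (20, u, w)}
π_{A, E} gives {(m, w), (n, w), (p, w), (s, w), (u, w), (x, w)}.

{(m, w), (n, w), (p, w), (s, w), (u, w), (x, w)}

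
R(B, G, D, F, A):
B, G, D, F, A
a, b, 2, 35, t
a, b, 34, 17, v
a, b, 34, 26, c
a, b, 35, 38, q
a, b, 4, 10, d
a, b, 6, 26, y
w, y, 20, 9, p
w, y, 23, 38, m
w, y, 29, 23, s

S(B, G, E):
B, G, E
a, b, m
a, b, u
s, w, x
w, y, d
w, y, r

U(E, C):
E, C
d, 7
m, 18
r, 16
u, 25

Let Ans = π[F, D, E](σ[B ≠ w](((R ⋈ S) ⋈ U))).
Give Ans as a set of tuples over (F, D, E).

Joining R and S on B, G yields {(a, b, 2, 35, t, m), (a, b, 2, 35, t, u), (a, b, 34, 17, v, m), (a, b, 34, 17, v, u), (a, b, 34, 26, c, m), (a, b, 34, 26, c, u), (a, b, 35, 38, q, m), (a, b, 35, 38, q, u), (a, b, 4, 10, d, m), (a, b, 4, 10, d, u), (a, b, 6, 26, y, m), (a, b, 6, 26, y, u), (w, y, 20, 9, p, d), (w, y, 20, 9, p, r), (w, y, 23, 38, m, d), (w, y, 23, 38, m, r), (w, y, 29, 23, s, d), (w, y, 29, 23, s, r)}.
Joining (R ⋈ S) and U on E yields {(a, b, 2, 35, t, m, 18), (a, b, 2, 35, t, u, 25), (a, b, 34, 17, v, m, 18), (a, b, 34, 17, v, u, 25), (a, b, 34, 26, c, m, 18), (a, b, 34, 26, c, u, 25), (a, b, 35, 38, q, m, 18), (a, b, 35, 38, q, u, 25), (a, b, 4, 10, d, m, 18), (a, b, 4, 10, d, u, 25), (a, b, 6, 26, y, m, 18), (a, b, 6, 26, y, u, 25), (w, y, 20, 9, p, d, 7), (w, y, 20, 9, p, r, 16), (w, y, 23, 38, m, d, 7), (w, y, 23, 38, m, r, 16), (w, y, 29, 23, s, d, 7), (w, y, 29, 23, s, r, 16)}.
σ[B ≠ w]: keep tuples satisfying B ≠ w → {(a, b, 2, 35, t, m, 18), (a, b, 2, 35, t, u, 25), (a, b, 34, 17, v, m, 18), (a, b, 34, 17, v, u, 25), (a, b, 34, 26, c, m, 18), (a, b, 34, 26, c, u, 25), (a, b, 35, 38, q, m, 18), (a, b, 35, 38, q, u, 25), (a, b, 4, 10, d, m, 18), (a, b, 4, 10, d, u, 25), (a, b, 6, 26, y, m, 18), (a, b, 6, 26, y, u, 25)}
π[F, D, E]: project onto (F, D, E) → {(10, 4, m), (10, 4, u), (17, 34, m), (17, 34, u), (26, 34, m), (26, 34, u), (26, 6, m), (26, 6, u), (35, 2, m), (35, 2, u), (38, 35, m), (38, 35, u)}

{(10, 4, m), (10, 4, u), (17, 34, m), (17, 34, u), (26, 34, m), (26, 34, u), (26, 6, m), (26, 6, u), (35, 2, m), (35, 2, u), (38, 35, m), (38, 35, u)}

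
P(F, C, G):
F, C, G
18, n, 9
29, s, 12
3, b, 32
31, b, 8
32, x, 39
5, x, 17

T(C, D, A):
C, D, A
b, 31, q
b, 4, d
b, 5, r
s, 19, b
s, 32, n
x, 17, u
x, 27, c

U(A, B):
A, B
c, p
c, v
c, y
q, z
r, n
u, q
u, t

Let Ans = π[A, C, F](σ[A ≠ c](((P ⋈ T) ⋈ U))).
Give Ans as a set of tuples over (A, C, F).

P ⋈ T (natural join on C): {(29, s, 12, 19, b), (29, s, 12, 32, n), (3, b, 32, 31, q), (3, b, 32, 4, d), (3, b, 32, 5, r), (31, b, 8, 31, q), (31, b, 8, 4, d), (31, b, 8, 5, r), (32, x, 39, 17, u), (32, x, 39, 27, c), (5, x, 17, 17, u), (5, x, 17, 27, c)}
(P ⋈ T) ⋈ U (natural join on A): {(3, b, 32, 31, q, z), (3, b, 32, 5, r, n), (31, b, 8, 31, q, z), (31, b, 8, 5, r, n), (32, x, 39, 17, u, q), (32, x, 39, 17, u, t), (32, x, 39, 27, c, p), (32, x, 39, 27, c, v), (32, x, 39, 27, c, y), (5, x, 17, 17, u, q), (5, x, 17, 17, u, t), (5, x, 17, 27, c, p), (5, x, 17, 27, c, v), (5, x, 17, 27, c, y)}
Filtering on A ≠ c leaves {(3, b, 32, 31, q, z), (3, b, 32, 5, r, n), (31, b, 8, 31, q, z), (31, b, 8, 5, r, n), (32, x, 39, 17, u, q), (32, x, 39, 17, u, t), (5, x, 17, 17, u, q), (5, x, 17, 17, u, t)}.
Keep only column(s) A, C, F (2 duplicate(s) eliminated): {(q, b, 3), (q, b, 31), (r, b, 3), (r, b, 31), (u, x, 32), (u, x, 5)}

{(q, b, 3), (q, b, 31), (r, b, 3), (r, b, 31), (u, x, 32), (u, x, 5)}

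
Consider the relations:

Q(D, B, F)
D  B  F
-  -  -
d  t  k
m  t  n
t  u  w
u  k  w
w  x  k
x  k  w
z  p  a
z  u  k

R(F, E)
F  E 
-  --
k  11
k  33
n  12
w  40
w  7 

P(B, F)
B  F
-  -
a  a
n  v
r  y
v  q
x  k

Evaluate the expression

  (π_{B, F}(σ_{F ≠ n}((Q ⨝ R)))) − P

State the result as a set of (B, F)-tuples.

{(k, w), (t, k), (u, k), (u, w)}

Natural join on F: {(d, t, k, 11), (d, t, k, 33), (m, t, n, 12), (t, u, w, 40), (t, u, w, 7), (u, k, w, 40), (u, k, w, 7), (w, x, k, 11), (w, x, k, 33), (x, k, w, 40), (x, k, w, 7), (z, u, k, 11), (z, u, k, 33)}
Selection F ≠ n: {(d, t, k, 11), (d, t, k, 33), (t, u, w, 40), (t, u, w, 7), (u, k, w, 40), (u, k, w, 7), (w, x, k, 11), (w, x, k, 33), (x, k, w, 40), (x, k, w, 7), (z, u, k, 11), (z, u, k, 33)}
π_{B, F} gives {(k, w), (t, k), (u, k), (u, w), (x, k)} (7 duplicate(s) eliminated).
Taking the difference: {(k, w), (t, k), (u, k), (u, w)}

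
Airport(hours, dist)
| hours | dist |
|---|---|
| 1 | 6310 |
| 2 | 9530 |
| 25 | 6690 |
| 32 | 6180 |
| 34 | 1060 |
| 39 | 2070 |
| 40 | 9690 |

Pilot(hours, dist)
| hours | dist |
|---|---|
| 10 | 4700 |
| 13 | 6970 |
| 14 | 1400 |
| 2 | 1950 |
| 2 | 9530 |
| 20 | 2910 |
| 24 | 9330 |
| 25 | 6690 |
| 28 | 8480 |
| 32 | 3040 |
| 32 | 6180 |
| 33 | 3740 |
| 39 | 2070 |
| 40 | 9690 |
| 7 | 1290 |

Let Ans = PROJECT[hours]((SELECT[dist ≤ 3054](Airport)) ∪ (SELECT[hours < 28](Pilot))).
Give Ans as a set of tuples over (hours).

{10, 13, 14, 2, 20, 24, 25, 34, 39, 7}

Selection dist ≤ 3054: {(34, 1060), (39, 2070)}
Selection hours < 28: {(10, 4700), (13, 6970), (14, 1400), (2, 1950), (2, 9530), (20, 2910), (24, 9330), (25, 6690), (7, 1290)}
Union: {(34, 1060), (39, 2070)} with {(10, 4700), (13, 6970), (14, 1400), (2, 1950), (2, 9530), (20, 2910), (24, 9330), (25, 6690), (7, 1290)} → {(10, 4700), (13, 6970), (14, 1400), (2, 1950), (2, 9530), (20, 2910), (24, 9330), (25, 6690), (34, 1060), (39, 2070), (7, 1290)}
Projecting to hours (1 duplicate(s) eliminated): {10, 13, 14, 2, 20, 24, 25, 34, 39, 7}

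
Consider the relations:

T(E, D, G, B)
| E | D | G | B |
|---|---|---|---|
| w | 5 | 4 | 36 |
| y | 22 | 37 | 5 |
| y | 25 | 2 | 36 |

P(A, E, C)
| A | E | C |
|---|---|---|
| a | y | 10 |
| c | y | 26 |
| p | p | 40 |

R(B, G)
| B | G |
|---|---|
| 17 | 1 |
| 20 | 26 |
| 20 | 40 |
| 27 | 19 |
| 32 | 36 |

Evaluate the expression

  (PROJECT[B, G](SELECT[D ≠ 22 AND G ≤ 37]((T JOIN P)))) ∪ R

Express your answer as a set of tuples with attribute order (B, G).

T ⋈ P (natural join on E): {(y, 22, 37, 5, a, 10), (y, 22, 37, 5, c, 26), (y, 25, 2, 36, a, 10), (y, 25, 2, 36, c, 26)}
Selection D ≠ 22 AND G ≤ 37: {(y, 25, 2, 36, a, 10), (y, 25, 2, 36, c, 26)}
π[B, G]: project onto (B, G) (1 duplicate(s) eliminated) → {(36, 2)}
Taking the union: {(17, 1), (20, 26), (20, 40), (27, 19), (32, 36), (36, 2)}

{(17, 1), (20, 26), (20, 40), (27, 19), (32, 36), (36, 2)}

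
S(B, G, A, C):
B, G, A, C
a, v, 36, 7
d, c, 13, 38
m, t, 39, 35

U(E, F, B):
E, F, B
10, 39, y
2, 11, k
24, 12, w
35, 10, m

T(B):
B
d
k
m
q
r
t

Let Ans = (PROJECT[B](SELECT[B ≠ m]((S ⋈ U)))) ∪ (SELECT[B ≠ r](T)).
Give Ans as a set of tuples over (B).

{d, k, m, q, t}

S ⋈ U (natural join on B): {(m, t, 39, 35, 35, 10)}
σ[B ≠ m]: keep tuples satisfying B ≠ m → {}
π[B]: project onto (B) → {}
σ[B ≠ r]: keep tuples satisfying B ≠ r → {d, k, m, q, t}
Taking the union: {d, k, m, q, t}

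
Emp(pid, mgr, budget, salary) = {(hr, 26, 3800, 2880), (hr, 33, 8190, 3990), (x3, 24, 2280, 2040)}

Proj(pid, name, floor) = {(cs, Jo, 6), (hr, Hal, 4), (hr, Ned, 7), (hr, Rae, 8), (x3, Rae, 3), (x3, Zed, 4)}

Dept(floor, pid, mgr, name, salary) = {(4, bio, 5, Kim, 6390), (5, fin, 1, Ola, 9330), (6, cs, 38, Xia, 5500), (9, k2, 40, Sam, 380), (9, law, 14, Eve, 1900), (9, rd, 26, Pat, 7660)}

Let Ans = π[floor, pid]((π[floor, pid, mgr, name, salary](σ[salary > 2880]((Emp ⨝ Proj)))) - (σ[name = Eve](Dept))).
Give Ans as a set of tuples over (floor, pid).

Natural join on pid: {(hr, 26, 3800, 2880, Hal, 4), (hr, 26, 3800, 2880, Ned, 7), (hr, 26, 3800, 2880, Rae, 8), (hr, 33, 8190, 3990, Hal, 4), (hr, 33, 8190, 3990, Ned, 7), (hr, 33, 8190, 3990, Rae, 8), (x3, 24, 2280, 2040, Rae, 3), (x3, 24, 2280, 2040, Zed, 4)}
Filtering on salary > 2880 leaves {(hr, 33, 8190, 3990, Hal, 4), (hr, 33, 8190, 3990, Ned, 7), (hr, 33, 8190, 3990, Rae, 8)}.
Keep only column(s) floor, pid, mgr, name, salary: {(4, hr, 33, Hal, 3990), (7, hr, 33, Ned, 3990), (8, hr, 33, Rae, 3990)}
Filtering on name = Eve leaves {(9, law, 14, Eve, 1900)}.
Taking the difference: {(4, hr, 33, Hal, 3990), (7, hr, 33, Ned, 3990), (8, hr, 33, Rae, 3990)}
Keep only column(s) floor, pid: {(4, hr), (7, hr), (8, hr)}

{(4, hr), (7, hr), (8, hr)}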